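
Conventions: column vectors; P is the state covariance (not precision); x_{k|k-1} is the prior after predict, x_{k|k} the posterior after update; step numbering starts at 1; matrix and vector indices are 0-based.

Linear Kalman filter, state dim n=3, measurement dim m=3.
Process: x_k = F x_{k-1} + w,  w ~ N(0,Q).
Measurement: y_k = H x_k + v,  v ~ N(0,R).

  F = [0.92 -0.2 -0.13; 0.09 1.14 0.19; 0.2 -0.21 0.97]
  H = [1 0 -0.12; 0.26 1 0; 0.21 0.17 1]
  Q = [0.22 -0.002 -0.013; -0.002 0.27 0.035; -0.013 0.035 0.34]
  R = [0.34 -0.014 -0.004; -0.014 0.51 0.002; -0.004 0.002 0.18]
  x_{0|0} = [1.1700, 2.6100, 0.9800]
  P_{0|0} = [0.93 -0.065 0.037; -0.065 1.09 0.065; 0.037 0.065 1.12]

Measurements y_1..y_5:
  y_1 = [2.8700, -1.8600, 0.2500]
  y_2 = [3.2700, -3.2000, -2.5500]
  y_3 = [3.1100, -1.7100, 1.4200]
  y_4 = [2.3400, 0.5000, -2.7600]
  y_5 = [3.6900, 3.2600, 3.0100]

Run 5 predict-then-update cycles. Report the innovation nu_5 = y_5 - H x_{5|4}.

step 1: x^-=[0.4270, 3.2669, 0.6365]  P^-=[1.0881 -0.2743 0.0990; -0.2743 1.7506 0.0575; 0.0990 0.0575 1.4724]  S=[1.4256 -0.0153 0.0966; -0.0153 2.1916 0.3726; 0.0966 0.3726 1.7926]  K=[0.7468 -0.0110 0.1188; -0.1902 0.7619 0.0179; -0.1144 -0.1103 0.8675]  nu=[2.5194, -5.2379, -1.0315]  x^+=[2.2436, -1.2216, 0.0310]  P^+=[0.2511 -0.0811 -0.0206; -0.0811 0.4124 -0.0476; -0.0206 -0.0476 0.1688]
step 2: x^-=[2.3044, -1.1848, 0.7353]  P^-=[0.4842 -0.1575 0.0383; -0.1575 0.7761 -0.0983; 0.0383 -0.0983 0.5453]  S=[0.8229 -0.0350 0.0448; -0.0350 1.2369 0.0320; 0.0448 0.0320 0.7404]  K=[0.5759 -0.0123 0.1185; -0.1511 0.5905 -0.0156; -0.0769 -0.0926 0.7333]  nu=[1.0538, -2.6144, -3.5679]  x^+=[2.5206, -2.8319, -1.7201]  P^+=[0.1942 -0.0646 -0.0108; -0.0646 0.3200 -0.0419; -0.0108 -0.0419 0.1415]
step 3: x^-=[3.1089, -3.3283, -0.5696]  P^-=[0.4237 -0.1229 0.0310; -0.1229 0.6608 -0.0715; 0.0310 -0.0715 0.5133]  S=[0.7637 -0.0191 0.0342; -0.0191 1.1355 0.0428; 0.0342 0.0428 0.7110]  K=[0.5447 -0.0063 0.1136; -0.1357 0.5517 -0.0056; -0.0745 -0.0844 0.7226]  nu=[-0.0673, 0.8100, 1.9026]  x^+=[3.2832, -2.8829, 0.7419]  P^+=[0.1836 -0.0584 -0.0104; -0.0584 0.2984 -0.0378; -0.0104 -0.0378 0.1388]
step 4: x^-=[3.5007, -2.8500, 1.9817]  P^-=[0.4117 -0.1131 0.0267; -0.1131 0.6356 -0.0614; 0.0267 -0.0614 0.5074]  S=[0.7526 -0.0135 0.0297; -0.0135 1.1147 0.0494; 0.0297 0.0494 0.7062]  K=[0.5383 -0.0038 0.1107; -0.1307 0.5423 0.0001; -0.0752 -0.0817 0.7205]  nu=[-0.9229, 2.4399, -4.9924]  x^+=[2.4419, -1.4065, -1.7452]  P^+=[0.1814 -0.0564 -0.0107; -0.0564 0.2931 -0.0364; -0.0107 -0.0364 0.1383]
step 5: x^-=[2.7547, -1.7153, -0.9091]  P^-=[0.4090 -0.1103 0.0252; -0.1103 0.6296 -0.0583; 0.0252 -0.0583 0.5057]  S=[0.7502 -0.0118 0.0282; -0.0118 1.1099 0.0516; 0.0282 0.0516 0.7048]  K=[0.5370 -0.0030 0.1097; -0.1293 0.5400 0.0019; -0.0756 -0.0809 0.7199]  nu=[0.8262, 4.2591, 3.6322]  x^+=[3.5841, 0.4847, 1.2986]  P^+=[0.1809 -0.0559 -0.0109; -0.0559 0.2917 -0.0359; -0.0109 -0.0359 0.1381]

innov = [0.8262, 4.2591, 3.6322]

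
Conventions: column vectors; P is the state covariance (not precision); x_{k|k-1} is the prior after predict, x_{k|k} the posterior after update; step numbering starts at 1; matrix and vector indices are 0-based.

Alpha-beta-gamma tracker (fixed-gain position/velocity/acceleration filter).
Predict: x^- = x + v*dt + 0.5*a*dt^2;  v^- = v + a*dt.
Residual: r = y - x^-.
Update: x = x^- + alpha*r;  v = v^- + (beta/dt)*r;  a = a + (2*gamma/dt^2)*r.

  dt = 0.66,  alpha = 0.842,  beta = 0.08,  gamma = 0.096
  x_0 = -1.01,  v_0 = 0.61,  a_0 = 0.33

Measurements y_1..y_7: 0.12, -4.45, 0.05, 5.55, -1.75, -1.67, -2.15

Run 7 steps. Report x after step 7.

x_post = -1.9901

step 1: x_pred=-0.5355  r=0.6555  x^+=0.0164  v^+=0.9073  a^+=0.6189
step 2: x_pred=0.7500  r=-5.2000  x^+=-3.6284  v^+=0.6855  a^+=-1.6731
step 3: x_pred=-3.5404  r=3.5904  x^+=-0.5173  v^+=0.0164  a^+=-0.0905
step 4: x_pred=-0.5262  r=6.0762  x^+=4.5900  v^+=0.6932  a^+=2.5877
step 5: x_pred=5.6110  r=-7.3610  x^+=-0.5870  v^+=1.5088  a^+=-0.6569
step 6: x_pred=0.2658  r=-1.9358  x^+=-1.3641  v^+=0.8406  a^+=-1.5101
step 7: x_pred=-1.1383  r=-1.0117  x^+=-1.9901  v^+=-0.2787  a^+=-1.9561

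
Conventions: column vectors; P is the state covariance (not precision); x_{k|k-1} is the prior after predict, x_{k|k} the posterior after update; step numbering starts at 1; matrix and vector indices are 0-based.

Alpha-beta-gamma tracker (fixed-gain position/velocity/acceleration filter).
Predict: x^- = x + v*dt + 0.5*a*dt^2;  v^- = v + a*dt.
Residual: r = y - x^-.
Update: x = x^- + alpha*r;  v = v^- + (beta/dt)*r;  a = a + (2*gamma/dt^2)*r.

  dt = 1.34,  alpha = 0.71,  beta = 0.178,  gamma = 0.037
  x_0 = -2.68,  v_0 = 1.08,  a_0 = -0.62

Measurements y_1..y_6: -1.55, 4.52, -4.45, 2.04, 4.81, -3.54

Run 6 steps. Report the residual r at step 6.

resid = -5.3159

step 1: x_pred=-1.7894  r=0.2394  x^+=-1.6194  v^+=0.2810  a^+=-0.6101
step 2: x_pred=-1.7907  r=6.3107  x^+=2.6899  v^+=0.3017  a^+=-0.3501
step 3: x_pred=2.7799  r=-7.2299  x^+=-2.3533  v^+=-1.1278  a^+=-0.6480
step 4: x_pred=-4.4463  r=6.4863  x^+=0.1590  v^+=-1.1345  a^+=-0.3807
step 5: x_pred=-1.7030  r=6.5130  x^+=2.9212  v^+=-0.7795  a^+=-0.1123
step 6: x_pred=1.7759  r=-5.3159  x^+=-1.9984  v^+=-1.6361  a^+=-0.3314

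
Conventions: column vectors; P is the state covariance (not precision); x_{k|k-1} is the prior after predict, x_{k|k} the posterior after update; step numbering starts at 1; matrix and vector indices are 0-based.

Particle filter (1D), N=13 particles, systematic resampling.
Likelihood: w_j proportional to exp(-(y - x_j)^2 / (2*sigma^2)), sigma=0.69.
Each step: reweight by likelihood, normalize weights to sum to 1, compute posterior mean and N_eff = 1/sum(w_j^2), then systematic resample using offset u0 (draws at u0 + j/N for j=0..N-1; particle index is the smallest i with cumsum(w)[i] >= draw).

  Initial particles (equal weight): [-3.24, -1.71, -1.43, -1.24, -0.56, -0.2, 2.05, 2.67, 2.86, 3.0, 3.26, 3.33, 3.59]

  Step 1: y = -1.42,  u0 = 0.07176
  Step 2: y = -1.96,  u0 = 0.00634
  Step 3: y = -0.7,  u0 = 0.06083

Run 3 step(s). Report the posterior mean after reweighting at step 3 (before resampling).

post_mean = -1.4388

step 1: w=[0.0086, 0.2556, 0.2791, 0.2698, 0.1284, 0.0585, 0.0000, 0.0000, 0.0000, 0.0000, 0.0000, 0.0000, 0.0000]  mean=-1.2822  Neff=4.2371  idx=[1, 1, 1, 2, 2, 2, 2, 3, 3, 3, 4, 4, 5]
step 2: w=[0.1197, 0.1197, 0.1197, 0.0952, 0.0952, 0.0952, 0.0952, 0.0742, 0.0742, 0.0742, 0.0163, 0.0163, 0.0049]  mean=-1.4538  Neff=10.3841  idx=[0, 0, 1, 1, 2, 3, 4, 4, 5, 6, 7, 8, 9]
step 3: w=[0.0505, 0.0505, 0.0505, 0.0505, 0.0505, 0.0843, 0.0843, 0.0843, 0.0843, 0.0843, 0.1086, 0.1086, 0.1086]  mean=-1.4388  Neff=11.9491  idx=[1, 2, 4, 5, 6, 7, 8, 9, 10, 10, 11, 12, 12]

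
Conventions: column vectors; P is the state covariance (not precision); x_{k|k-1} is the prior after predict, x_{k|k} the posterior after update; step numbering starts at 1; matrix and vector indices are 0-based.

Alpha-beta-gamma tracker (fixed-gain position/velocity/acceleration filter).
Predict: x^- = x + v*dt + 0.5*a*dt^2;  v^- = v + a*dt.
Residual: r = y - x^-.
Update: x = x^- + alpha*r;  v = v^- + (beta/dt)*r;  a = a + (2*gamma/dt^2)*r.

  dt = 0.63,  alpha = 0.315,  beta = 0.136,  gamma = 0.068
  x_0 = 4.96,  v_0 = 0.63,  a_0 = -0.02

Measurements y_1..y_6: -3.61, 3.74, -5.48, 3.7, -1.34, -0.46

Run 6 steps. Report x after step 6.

step 1: x_pred=5.3529  r=-8.9629  x^+=2.5296  v^+=-1.3175  a^+=-3.0912
step 2: x_pred=1.0862  r=2.6538  x^+=1.9221  v^+=-2.6920  a^+=-2.1818
step 3: x_pred=-0.2068  r=-5.2732  x^+=-1.8679  v^+=-5.2049  a^+=-3.9887
step 4: x_pred=-5.9385  r=9.6385  x^+=-2.9024  v^+=-5.6371  a^+=-0.6860
step 5: x_pred=-6.5899  r=5.2499  x^+=-4.9362  v^+=-4.9360  a^+=1.1129
step 6: x_pred=-7.8250  r=7.3650  x^+=-5.5050  v^+=-2.6450  a^+=3.6366

x_post = -5.5050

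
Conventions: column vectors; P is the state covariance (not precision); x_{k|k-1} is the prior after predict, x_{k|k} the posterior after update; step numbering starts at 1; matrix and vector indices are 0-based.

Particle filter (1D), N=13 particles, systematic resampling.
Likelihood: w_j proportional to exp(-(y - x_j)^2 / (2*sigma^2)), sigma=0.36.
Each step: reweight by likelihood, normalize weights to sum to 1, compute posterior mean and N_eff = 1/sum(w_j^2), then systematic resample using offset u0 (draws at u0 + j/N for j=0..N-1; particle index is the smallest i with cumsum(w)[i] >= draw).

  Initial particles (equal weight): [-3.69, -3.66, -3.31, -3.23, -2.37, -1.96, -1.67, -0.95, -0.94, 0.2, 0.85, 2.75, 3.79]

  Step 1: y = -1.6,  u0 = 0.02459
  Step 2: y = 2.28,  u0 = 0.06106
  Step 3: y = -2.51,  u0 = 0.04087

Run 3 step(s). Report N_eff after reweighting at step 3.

step 1: w=[0.0000, 0.0000, 0.0000, 0.0000, 0.0490, 0.2928, 0.4737, 0.0946, 0.0899, 0.0000, 0.0000, 0.0000, 0.0000]  mean=-1.6555  Neff=3.0346  idx=[4, 5, 5, 5, 5, 6, 6, 6, 6, 6, 6, 7, 8]
step 2: w=[0.0000, 0.0000, 0.0000, 0.0000, 0.0000, 0.0000, 0.0000, 0.0000, 0.0000, 0.0000, 0.0000, 0.4381, 0.5619]  mean=-0.9444  Neff=1.9698  idx=[11, 11, 11, 11, 11, 12, 12, 12, 12, 12, 12, 12, 12]
step 3: w=[0.0827, 0.0827, 0.0827, 0.0827, 0.0827, 0.0733, 0.0733, 0.0733, 0.0733, 0.0733, 0.0733, 0.0733, 0.0733]  mean=-0.9441  Neff=12.9541  idx=[0, 1, 2, 3, 4, 5, 6, 7, 8, 9, 10, 11, 12]

N_eff = 12.9541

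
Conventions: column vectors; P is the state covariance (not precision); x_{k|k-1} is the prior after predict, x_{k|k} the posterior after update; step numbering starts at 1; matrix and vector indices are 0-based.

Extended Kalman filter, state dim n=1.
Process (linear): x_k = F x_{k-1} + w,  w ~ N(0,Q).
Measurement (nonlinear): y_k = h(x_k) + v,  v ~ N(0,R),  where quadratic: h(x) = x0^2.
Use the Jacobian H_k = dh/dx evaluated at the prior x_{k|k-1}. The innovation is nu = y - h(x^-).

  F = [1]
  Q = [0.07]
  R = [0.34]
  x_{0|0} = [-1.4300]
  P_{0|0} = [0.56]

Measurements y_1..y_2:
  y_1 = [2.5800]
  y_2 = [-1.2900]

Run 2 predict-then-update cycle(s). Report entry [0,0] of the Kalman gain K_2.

step 1: x^-=[-1.4300]  P^-=[0.6300]  H_jac=[-2.8600]  S=[5.4931]  K=[-0.3280]  nu=[0.5351]  x^+=[-1.6055]  P^+=[0.0390]
step 2: x^-=[-1.6055]  P^-=[0.1090]  H_jac=[-3.2110]  S=[1.4638]  K=[-0.2391]  nu=[-3.8677]  x^+=[-0.6808]  P^+=[0.0253]

K[0,0] = -0.2391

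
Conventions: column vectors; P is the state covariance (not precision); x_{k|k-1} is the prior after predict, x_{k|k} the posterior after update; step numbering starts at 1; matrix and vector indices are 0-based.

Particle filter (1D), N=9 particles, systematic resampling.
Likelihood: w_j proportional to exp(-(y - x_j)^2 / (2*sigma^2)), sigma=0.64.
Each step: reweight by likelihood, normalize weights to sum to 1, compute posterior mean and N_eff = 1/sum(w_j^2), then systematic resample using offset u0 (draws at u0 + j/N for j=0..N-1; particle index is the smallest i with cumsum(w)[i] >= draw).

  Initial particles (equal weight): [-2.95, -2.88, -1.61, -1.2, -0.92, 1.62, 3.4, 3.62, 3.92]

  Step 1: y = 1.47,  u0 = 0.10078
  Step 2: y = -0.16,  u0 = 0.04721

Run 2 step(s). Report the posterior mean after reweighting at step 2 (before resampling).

post_mean = 1.6200

step 1: w=[0.0000, 0.0000, 0.0000, 0.0002, 0.0009, 0.9839, 0.0107, 0.0036, 0.0007]  mean=1.6449  Neff=1.0328  idx=[5, 5, 5, 5, 5, 5, 5, 5, 6]
step 2: w=[0.1250, 0.1250, 0.1250, 0.1250, 0.1250, 0.1250, 0.1250, 0.1250, 0.0000]  mean=1.6200  Neff=8.0000  idx=[0, 1, 2, 3, 3, 4, 5, 6, 7]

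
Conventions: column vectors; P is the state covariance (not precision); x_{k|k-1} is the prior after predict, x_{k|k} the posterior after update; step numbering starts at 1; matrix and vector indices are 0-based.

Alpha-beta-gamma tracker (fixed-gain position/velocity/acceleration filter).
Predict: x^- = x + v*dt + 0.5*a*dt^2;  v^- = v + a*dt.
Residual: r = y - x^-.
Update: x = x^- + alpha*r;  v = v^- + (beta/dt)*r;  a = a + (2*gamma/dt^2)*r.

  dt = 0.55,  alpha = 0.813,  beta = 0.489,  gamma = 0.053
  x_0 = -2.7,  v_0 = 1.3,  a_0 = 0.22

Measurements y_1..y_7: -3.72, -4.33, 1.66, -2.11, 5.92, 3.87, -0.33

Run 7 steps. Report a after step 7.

a_post = -1.9754

step 1: x_pred=-1.9517  r=-1.7683  x^+=-3.3893  v^+=-0.1512  a^+=-0.3996
step 2: x_pred=-3.5329  r=-0.7971  x^+=-4.1809  v^+=-1.0796  a^+=-0.6789
step 3: x_pred=-4.8774  r=6.5374  x^+=0.4375  v^+=4.3593  a^+=1.6119
step 4: x_pred=3.0789  r=-5.1889  x^+=-1.1397  v^+=0.6324  a^+=-0.2064
step 5: x_pred=-0.8231  r=6.7431  x^+=4.6590  v^+=6.5141  a^+=2.1565
step 6: x_pred=8.5680  r=-4.6980  x^+=4.7485  v^+=3.5232  a^+=0.5102
step 7: x_pred=6.7635  r=-7.0935  x^+=0.9965  v^+=-2.5029  a^+=-1.9754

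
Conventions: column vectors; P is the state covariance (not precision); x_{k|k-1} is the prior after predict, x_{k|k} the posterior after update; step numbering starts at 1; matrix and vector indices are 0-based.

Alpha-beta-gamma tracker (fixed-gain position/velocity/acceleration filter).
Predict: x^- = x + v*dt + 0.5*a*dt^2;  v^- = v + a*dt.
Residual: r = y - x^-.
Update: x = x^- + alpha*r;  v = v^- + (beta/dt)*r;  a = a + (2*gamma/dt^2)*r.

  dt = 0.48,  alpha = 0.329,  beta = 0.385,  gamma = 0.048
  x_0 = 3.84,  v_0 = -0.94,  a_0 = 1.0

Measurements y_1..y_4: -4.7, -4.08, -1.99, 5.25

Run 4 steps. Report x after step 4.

step 1: x_pred=3.5040  r=-8.2040  x^+=0.8049  v^+=-7.0403  a^+=-2.4183
step 2: x_pred=-2.8530  r=-1.2270  x^+=-3.2567  v^+=-9.1852  a^+=-2.9296
step 3: x_pred=-8.0031  r=6.0131  x^+=-6.0248  v^+=-5.7684  a^+=-0.4241
step 4: x_pred=-8.8425  r=14.0925  x^+=-4.2061  v^+=5.3314  a^+=5.4478

x_post = -4.2061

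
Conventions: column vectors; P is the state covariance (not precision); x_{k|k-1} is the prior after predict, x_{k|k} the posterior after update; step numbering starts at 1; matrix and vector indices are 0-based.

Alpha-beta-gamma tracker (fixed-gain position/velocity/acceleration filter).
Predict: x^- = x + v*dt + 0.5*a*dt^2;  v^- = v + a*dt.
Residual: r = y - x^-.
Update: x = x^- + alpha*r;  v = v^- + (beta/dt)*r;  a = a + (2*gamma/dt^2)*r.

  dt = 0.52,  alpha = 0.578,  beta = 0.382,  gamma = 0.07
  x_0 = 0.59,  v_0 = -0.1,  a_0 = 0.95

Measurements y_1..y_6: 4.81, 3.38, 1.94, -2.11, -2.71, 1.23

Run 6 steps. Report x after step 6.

step 1: x_pred=0.6664  r=4.1436  x^+=3.0614  v^+=3.4379  a^+=3.0953
step 2: x_pred=5.2676  r=-1.8876  x^+=4.1766  v^+=3.6608  a^+=2.1180
step 3: x_pred=6.3666  r=-4.4266  x^+=3.8080  v^+=1.5104  a^+=-0.1738
step 4: x_pred=4.5699  r=-6.6799  x^+=0.7089  v^+=-3.4872  a^+=-3.6324
step 5: x_pred=-1.5955  r=-1.1145  x^+=-2.2397  v^+=-6.1947  a^+=-4.2094
step 6: x_pred=-6.0301  r=7.2601  x^+=-1.8337  v^+=-3.0503  a^+=-0.4505

x_post = -1.8337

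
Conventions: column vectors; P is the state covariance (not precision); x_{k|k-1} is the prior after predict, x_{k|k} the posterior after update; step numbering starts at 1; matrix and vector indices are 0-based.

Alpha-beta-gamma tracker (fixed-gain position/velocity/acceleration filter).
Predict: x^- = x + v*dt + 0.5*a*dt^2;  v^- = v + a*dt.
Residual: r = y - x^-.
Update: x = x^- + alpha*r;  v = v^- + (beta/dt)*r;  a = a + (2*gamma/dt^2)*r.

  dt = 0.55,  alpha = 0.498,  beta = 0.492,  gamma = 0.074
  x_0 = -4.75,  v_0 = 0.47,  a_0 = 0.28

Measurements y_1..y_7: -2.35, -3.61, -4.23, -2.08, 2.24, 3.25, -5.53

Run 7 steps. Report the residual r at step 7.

resid = -12.2717

step 1: x_pred=-4.4492  r=2.0992  x^+=-3.4038  v^+=2.5018  a^+=1.3070
step 2: x_pred=-1.8301  r=-1.7799  x^+=-2.7165  v^+=1.6284  a^+=0.4362
step 3: x_pred=-1.7549  r=-2.4751  x^+=-2.9875  v^+=-0.3458  a^+=-0.7748
step 4: x_pred=-3.2948  r=1.2148  x^+=-2.6898  v^+=0.3148  a^+=-0.1804
step 5: x_pred=-2.5440  r=4.7840  x^+=-0.1616  v^+=4.4951  a^+=2.1602
step 6: x_pred=2.6375  r=0.6125  x^+=2.9425  v^+=6.2311  a^+=2.4599
step 7: x_pred=6.7417  r=-12.2717  x^+=0.6304  v^+=-3.3935  a^+=-3.5441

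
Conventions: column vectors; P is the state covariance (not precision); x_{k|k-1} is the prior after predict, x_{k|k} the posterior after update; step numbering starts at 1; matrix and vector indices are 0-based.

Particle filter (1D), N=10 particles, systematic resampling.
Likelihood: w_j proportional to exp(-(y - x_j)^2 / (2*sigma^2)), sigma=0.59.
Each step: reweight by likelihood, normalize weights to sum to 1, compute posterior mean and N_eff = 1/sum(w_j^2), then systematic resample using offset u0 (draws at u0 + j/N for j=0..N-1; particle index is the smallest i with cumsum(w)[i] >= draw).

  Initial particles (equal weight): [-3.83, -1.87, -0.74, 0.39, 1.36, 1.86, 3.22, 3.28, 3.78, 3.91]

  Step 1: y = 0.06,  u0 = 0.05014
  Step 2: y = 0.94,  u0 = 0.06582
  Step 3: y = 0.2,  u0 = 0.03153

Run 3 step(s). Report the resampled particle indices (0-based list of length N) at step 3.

resampled_idx = [0, 1, 1, 2, 3, 4, 5, 6, 6, 7]

step 1: w=[0.0000, 0.0035, 0.2940, 0.6304, 0.0651, 0.0070, 0.0000, 0.0000, 0.0000, 0.0000]  mean=0.1233  Neff=2.0485  idx=[2, 2, 2, 3, 3, 3, 3, 3, 3, 4]
step 2: w=[0.0037, 0.0037, 0.0037, 0.1374, 0.1374, 0.1374, 0.1374, 0.1374, 0.1374, 0.1647]  mean=0.5372  Neff=7.1226  idx=[3, 4, 4, 5, 6, 7, 7, 8, 9, 9]
step 3: w=[0.1204, 0.1204, 0.1204, 0.1204, 0.1204, 0.1204, 0.1204, 0.1204, 0.0184, 0.0184]  mean=0.4256  Neff=8.5716  idx=[0, 1, 1, 2, 3, 4, 5, 6, 6, 7]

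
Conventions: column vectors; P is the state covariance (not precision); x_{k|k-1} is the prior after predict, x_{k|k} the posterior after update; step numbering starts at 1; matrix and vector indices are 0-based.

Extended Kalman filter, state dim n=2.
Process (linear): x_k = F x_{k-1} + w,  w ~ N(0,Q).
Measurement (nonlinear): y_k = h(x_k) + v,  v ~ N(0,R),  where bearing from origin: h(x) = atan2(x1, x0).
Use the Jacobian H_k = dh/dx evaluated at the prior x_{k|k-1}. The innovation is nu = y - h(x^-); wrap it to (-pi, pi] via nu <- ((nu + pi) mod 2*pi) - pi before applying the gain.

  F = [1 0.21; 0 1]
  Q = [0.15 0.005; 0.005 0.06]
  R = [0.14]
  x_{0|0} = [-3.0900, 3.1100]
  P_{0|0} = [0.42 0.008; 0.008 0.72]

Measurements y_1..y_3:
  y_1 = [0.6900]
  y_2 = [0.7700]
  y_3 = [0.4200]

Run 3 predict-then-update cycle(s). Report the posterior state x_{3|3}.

x_post = [2.1238, 4.6854]

step 1: x^-=[-2.4369, 3.1100]  P^-=[0.6051 0.1642; 0.1642 0.7800]  H_jac=[-0.1992 -0.1561]  S=[0.1932]  K=[-0.7565; -0.7994]  nu=[-1.5454]  x^+=[-1.2678, 4.3454]  P^+=[0.4945 0.0473; 0.0473 0.6565]
step 2: x^-=[-0.3552, 4.3454]  P^-=[0.6934 0.1902; 0.1902 0.7165]  H_jac=[-0.2286 -0.0187]  S=[0.1781]  K=[-0.9099; -0.3193]  nu=[-0.8824]  x^+=[0.4476, 4.6272]  P^+=[0.5459 0.1385; 0.1385 0.6984]
step 3: x^-=[1.4193, 4.6272]  P^-=[0.7849 0.2901; 0.2901 0.7584]  H_jac=[-0.1975 0.0606]  S=[0.1665]  K=[-0.8257; -0.0682]  nu=[-0.8532]  x^+=[2.1238, 4.6854]  P^+=[0.6714 0.2807; 0.2807 0.7576]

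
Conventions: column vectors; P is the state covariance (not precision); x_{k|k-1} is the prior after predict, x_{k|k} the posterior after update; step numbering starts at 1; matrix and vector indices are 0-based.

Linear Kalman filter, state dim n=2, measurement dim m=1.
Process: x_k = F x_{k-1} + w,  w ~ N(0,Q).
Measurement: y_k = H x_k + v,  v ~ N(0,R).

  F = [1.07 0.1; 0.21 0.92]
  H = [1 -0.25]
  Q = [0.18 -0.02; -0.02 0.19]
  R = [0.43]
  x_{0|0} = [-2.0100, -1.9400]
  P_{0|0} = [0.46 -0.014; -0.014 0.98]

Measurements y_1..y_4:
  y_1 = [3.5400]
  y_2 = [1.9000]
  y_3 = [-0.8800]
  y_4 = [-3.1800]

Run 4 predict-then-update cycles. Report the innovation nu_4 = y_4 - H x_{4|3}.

step 1: x^-=[-2.3447, -2.2069]  P^-=[0.7135 0.1594; 0.1594 1.0343]  S=[1.1284]  K=[0.5970; -0.0879]  nu=[5.3330]  x^+=[0.8389, -2.6755]  P^+=[0.3113 0.2186; 0.2186 1.0256]
step 2: x^-=[0.6300, -2.2853]  P^-=[0.5935 0.3641; 0.3641 1.1563]  S=[0.9137]  K=[0.5499; 0.0821]  nu=[0.6986]  x^+=[1.0142, -2.2279]  P^+=[0.3172 0.3229; 0.3229 1.1501]
step 3: x^-=[0.8625, -1.8367]  P^-=[0.6237 0.4817; 0.4817 1.3022]  S=[0.8943]  K=[0.5628; 0.1746]  nu=[-2.2016]  x^+=[-0.3766, -2.2210]  P^+=[0.3405 0.3938; 0.3938 1.2750]
step 4: x^-=[-0.6251, -2.1224]  P^-=[0.6668 0.5697; 0.5697 1.4363]  S=[0.9017]  K=[0.5815; 0.2336]  nu=[-3.0855]  x^+=[-2.4195, -2.8433]  P^+=[0.3619 0.4472; 0.4472 1.3871]

innov = [-3.0855]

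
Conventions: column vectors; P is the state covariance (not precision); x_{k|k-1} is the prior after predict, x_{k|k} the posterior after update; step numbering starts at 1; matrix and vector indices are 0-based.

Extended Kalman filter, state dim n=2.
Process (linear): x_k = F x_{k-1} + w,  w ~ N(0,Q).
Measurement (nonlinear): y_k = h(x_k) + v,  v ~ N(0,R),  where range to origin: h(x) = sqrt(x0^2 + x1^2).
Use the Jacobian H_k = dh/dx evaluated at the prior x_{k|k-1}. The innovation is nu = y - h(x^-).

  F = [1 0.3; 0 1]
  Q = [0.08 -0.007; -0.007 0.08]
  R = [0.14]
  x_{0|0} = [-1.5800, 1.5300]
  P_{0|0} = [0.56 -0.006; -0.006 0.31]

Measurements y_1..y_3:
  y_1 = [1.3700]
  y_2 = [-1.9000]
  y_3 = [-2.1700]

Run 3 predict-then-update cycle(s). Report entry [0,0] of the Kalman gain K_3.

K[0,0] = -0.8263

step 1: x^-=[-1.1210, 1.5300]  P^-=[0.6643 0.0800; 0.0800 0.3900]  H_jac=[-0.5910 0.8067]  S=[0.5495]  K=[-0.5970; 0.4864]  nu=[-0.5267]  x^+=[-0.8065, 1.2738]  P^+=[0.4684 0.2396; 0.2396 0.2600]
step 2: x^-=[-0.4244, 1.2738]  P^-=[0.7156 0.3106; 0.3106 0.3400]  H_jac=[-0.3161 0.9487]  S=[0.3312]  K=[0.2067; 0.6774]  nu=[-3.2426]  x^+=[-1.0947, -0.9227]  P^+=[0.7014 0.2642; 0.2642 0.1880]
step 3: x^-=[-1.3715, -0.9227]  P^-=[0.9569 0.3136; 0.3136 0.2680]  H_jac=[-0.8297 -0.5582]  S=[1.1727]  K=[-0.8263; -0.3494]  nu=[-3.8230]  x^+=[1.7874, 0.4132]  P^+=[0.1562 -0.0250; -0.0250 0.1248]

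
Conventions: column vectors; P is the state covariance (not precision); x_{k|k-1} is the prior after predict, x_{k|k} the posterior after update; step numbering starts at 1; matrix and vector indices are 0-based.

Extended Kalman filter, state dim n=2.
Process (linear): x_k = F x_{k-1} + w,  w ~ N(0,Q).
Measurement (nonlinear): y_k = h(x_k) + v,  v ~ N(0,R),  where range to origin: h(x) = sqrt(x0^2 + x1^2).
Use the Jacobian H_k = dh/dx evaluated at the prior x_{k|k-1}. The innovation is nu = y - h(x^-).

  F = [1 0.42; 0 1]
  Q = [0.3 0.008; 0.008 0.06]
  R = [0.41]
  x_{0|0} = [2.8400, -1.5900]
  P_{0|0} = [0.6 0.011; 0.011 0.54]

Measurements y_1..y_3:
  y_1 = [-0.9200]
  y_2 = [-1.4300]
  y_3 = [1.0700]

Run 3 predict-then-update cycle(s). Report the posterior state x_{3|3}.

x_post = [1.1228, 0.2256]

step 1: x^-=[2.1722, -1.5900]  P^-=[1.0045 0.2458; 0.2458 0.6000]  H_jac=[0.8069 -0.5907]  S=[1.0391]  K=[0.6403; -0.1502]  nu=[-3.6119]  x^+=[-0.1407, -1.0476]  P^+=[0.5784 0.3457; 0.3457 0.5766]
step 2: x^-=[-0.5807, -1.0476]  P^-=[1.2705 0.5959; 0.5959 0.6366]  H_jac=[-0.4848 -0.8746]  S=[1.7009]  K=[-0.6685; -0.4972]  nu=[-2.6277]  x^+=[1.1761, 0.2589]  P^+=[0.5103 0.0305; 0.0305 0.2161]
step 3: x^-=[1.2848, 0.2589]  P^-=[0.8741 0.1293; 0.1293 0.2761]  H_jac=[0.9803 0.1975]  S=[1.3108]  K=[0.6732; 0.1383]  nu=[-0.2406]  x^+=[1.1228, 0.2256]  P^+=[0.2801 0.0073; 0.0073 0.2511]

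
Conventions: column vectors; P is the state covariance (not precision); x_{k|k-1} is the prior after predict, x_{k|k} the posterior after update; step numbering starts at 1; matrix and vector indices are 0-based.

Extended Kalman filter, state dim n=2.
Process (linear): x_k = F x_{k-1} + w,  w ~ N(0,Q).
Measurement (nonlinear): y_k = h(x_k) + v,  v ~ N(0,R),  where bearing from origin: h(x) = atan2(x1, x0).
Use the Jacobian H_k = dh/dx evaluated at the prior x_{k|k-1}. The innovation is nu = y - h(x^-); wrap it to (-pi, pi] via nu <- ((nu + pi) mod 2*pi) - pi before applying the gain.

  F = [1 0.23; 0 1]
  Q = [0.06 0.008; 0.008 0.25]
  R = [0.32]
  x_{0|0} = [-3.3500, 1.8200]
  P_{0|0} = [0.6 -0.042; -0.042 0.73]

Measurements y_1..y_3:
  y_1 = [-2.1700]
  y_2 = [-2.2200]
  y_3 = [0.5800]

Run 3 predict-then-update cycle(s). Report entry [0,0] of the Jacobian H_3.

H_jac[0,0] = 0.0049

step 1: x^-=[-2.9314, 1.8200]  P^-=[0.6793 0.1339; 0.1339 0.9800]  H_jac=[-0.1529 -0.2462]  S=[0.4054]  K=[-0.3375; -0.6458]  nu=[1.5272]  x^+=[-3.4468, 0.8338]  P^+=[0.6331 0.0456; 0.0456 0.8110]
step 2: x^-=[-3.2551, 0.8338]  P^-=[0.7570 0.2401; 0.2401 1.0610]  H_jac=[-0.0738 -0.2883]  S=[0.4225]  K=[-0.2961; -0.7659]  nu=[1.1724]  x^+=[-3.6022, -0.0641]  P^+=[0.7199 0.1443; 0.1443 0.8131]
step 3: x^-=[-3.6169, -0.0641]  P^-=[0.8893 0.3393; 0.3393 1.0631]  H_jac=[0.0049 -0.2764]  S=[0.4003]  K=[-0.2234; -0.7299]  nu=[-2.5793]  x^+=[-3.0408, 1.8185]  P^+=[0.8693 0.2740; 0.2740 0.8499]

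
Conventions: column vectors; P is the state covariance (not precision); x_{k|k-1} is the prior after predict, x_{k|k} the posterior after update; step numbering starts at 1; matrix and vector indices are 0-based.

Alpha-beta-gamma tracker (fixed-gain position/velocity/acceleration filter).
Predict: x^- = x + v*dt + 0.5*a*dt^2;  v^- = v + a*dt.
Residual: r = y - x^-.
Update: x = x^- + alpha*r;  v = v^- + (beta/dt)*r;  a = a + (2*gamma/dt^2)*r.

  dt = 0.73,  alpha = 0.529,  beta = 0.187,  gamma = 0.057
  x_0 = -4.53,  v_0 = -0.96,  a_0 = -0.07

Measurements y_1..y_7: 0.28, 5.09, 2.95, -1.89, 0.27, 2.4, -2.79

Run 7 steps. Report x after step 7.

step 1: x_pred=-5.2495  r=5.5295  x^+=-2.3244  v^+=0.4053  a^+=1.1129
step 2: x_pred=-1.7319  r=6.8219  x^+=1.8769  v^+=2.9653  a^+=2.5723
step 3: x_pred=4.7269  r=-1.7769  x^+=3.7869  v^+=4.3879  a^+=2.1921
step 4: x_pred=7.5742  r=-9.4642  x^+=2.5676  v^+=3.5637  a^+=0.1675
step 5: x_pred=5.2138  r=-4.9438  x^+=2.5985  v^+=2.4196  a^+=-0.8901
step 6: x_pred=4.1277  r=-1.7277  x^+=3.2137  v^+=1.3273  a^+=-1.2597
step 7: x_pred=3.8470  r=-6.6370  x^+=0.3360  v^+=-1.2924  a^+=-2.6795

x_post = 0.3360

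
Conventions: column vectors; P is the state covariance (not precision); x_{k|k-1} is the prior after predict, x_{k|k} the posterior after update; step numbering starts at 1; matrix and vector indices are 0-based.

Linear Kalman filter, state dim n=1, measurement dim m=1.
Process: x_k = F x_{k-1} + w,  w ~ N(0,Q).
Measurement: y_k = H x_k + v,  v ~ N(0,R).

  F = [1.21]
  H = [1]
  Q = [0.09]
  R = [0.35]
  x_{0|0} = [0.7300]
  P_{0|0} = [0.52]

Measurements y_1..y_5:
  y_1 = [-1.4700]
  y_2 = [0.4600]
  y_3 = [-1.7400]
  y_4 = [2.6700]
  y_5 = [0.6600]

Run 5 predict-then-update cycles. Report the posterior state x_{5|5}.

step 1: x^-=[0.8833]  P^-=[0.8513]  S=[1.2013]  K=[0.7087]  nu=[-2.3533]  x^+=[-0.7844]  P^+=[0.2480]
step 2: x^-=[-0.9491]  P^-=[0.4531]  S=[0.8031]  K=[0.5642]  nu=[1.4091]  x^+=[-0.1541]  P^+=[0.1975]
step 3: x^-=[-0.1864]  P^-=[0.3791]  S=[0.7291]  K=[0.5200]  nu=[-1.5536]  x^+=[-0.9942]  P^+=[0.1820]
step 4: x^-=[-1.2030]  P^-=[0.3565]  S=[0.7065]  K=[0.5046]  nu=[3.8730]  x^+=[0.7512]  P^+=[0.1766]
step 5: x^-=[0.9089]  P^-=[0.3486]  S=[0.6986]  K=[0.4990]  nu=[-0.2489]  x^+=[0.7847]  P^+=[0.1746]

x_post = [0.7847]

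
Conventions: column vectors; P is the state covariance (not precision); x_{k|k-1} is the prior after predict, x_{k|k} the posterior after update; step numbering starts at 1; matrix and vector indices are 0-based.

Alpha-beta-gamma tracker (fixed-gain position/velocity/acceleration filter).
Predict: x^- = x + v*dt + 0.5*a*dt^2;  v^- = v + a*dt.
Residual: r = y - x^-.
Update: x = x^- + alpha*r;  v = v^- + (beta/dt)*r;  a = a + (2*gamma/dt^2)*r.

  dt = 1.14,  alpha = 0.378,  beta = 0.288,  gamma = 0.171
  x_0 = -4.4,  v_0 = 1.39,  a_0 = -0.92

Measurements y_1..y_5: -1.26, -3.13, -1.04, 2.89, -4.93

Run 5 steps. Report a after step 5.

step 1: x_pred=-3.4132  r=2.1532  x^+=-2.5993  v^+=0.8852  a^+=-0.3534
step 2: x_pred=-1.8198  r=-1.3102  x^+=-2.3151  v^+=0.1513  a^+=-0.6981
step 3: x_pred=-2.5962  r=1.5562  x^+=-2.0080  v^+=-0.2514  a^+=-0.2886
step 4: x_pred=-2.4821  r=5.3721  x^+=-0.4514  v^+=0.7767  a^+=1.1251
step 5: x_pred=1.1651  r=-6.0951  x^+=-1.1388  v^+=0.5195  a^+=-0.4789

a_post = -0.4789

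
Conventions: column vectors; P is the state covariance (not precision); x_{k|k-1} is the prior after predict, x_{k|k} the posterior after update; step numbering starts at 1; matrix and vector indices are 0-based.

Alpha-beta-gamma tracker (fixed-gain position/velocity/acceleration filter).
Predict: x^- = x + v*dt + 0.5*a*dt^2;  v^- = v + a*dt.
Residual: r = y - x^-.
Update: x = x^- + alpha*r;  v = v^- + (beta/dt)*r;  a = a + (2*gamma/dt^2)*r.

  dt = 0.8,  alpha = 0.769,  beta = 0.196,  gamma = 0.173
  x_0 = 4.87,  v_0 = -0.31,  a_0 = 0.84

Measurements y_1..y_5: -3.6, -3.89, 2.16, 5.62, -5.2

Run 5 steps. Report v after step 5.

step 1: x_pred=4.8908  r=-8.4908  x^+=-1.6386  v^+=-1.7182  a^+=-3.7503
step 2: x_pred=-4.2133  r=0.3233  x^+=-3.9647  v^+=-4.6393  a^+=-3.5755
step 3: x_pred=-8.8203  r=10.9803  x^+=-0.3764  v^+=-4.8096  a^+=2.3607
step 4: x_pred=-3.4687  r=9.0887  x^+=3.5205  v^+=-0.6943  a^+=7.2743
step 5: x_pred=5.2929  r=-10.4929  x^+=-2.7762  v^+=2.5544  a^+=1.6016

v_post = 2.5544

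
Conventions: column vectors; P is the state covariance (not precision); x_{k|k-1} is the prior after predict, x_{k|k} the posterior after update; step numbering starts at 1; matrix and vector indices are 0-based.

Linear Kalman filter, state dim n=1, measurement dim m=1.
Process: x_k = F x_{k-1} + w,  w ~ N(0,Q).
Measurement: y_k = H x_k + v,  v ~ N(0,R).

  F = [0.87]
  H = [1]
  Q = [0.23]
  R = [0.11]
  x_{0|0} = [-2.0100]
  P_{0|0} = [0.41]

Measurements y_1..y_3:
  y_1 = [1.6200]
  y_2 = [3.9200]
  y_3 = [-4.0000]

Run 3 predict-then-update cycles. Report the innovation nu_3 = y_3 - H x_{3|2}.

step 1: x^-=[-1.7487]  P^-=[0.5403]  S=[0.6503]  K=[0.8309]  nu=[3.3687]  x^+=[1.0502]  P^+=[0.0914]
step 2: x^-=[0.9137]  P^-=[0.2992]  S=[0.4092]  K=[0.7312]  nu=[3.0063]  x^+=[3.1118]  P^+=[0.0804]
step 3: x^-=[2.7073]  P^-=[0.2909]  S=[0.4009]  K=[0.7256]  nu=[-6.7073]  x^+=[-2.1595]  P^+=[0.0798]

innov = [-6.7073]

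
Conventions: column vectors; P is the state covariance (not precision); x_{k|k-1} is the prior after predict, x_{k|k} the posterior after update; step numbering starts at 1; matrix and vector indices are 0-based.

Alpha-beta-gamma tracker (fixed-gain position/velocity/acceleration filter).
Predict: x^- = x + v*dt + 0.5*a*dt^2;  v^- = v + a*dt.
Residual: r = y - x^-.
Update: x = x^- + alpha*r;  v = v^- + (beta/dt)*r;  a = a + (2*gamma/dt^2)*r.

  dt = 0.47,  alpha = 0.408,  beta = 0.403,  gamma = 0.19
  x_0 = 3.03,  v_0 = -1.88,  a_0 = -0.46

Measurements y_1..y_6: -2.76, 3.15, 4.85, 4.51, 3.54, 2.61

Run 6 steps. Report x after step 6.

step 1: x_pred=2.0956  r=-4.8556  x^+=0.1145  v^+=-6.2596  a^+=-8.8128
step 2: x_pred=-3.8009  r=6.9509  x^+=-0.9649  v^+=-4.4416  a^+=3.1444
step 3: x_pred=-2.7052  r=7.5552  x^+=0.3773  v^+=3.5144  a^+=16.1411
step 4: x_pred=3.8119  r=0.6981  x^+=4.0967  v^+=11.6993  a^+=17.3420
step 5: x_pred=11.5108  r=-7.9708  x^+=8.2587  v^+=13.0155  a^+=3.6303
step 6: x_pred=14.7770  r=-12.1670  x^+=9.8128  v^+=4.2892  a^+=-17.2998

x_post = 9.8128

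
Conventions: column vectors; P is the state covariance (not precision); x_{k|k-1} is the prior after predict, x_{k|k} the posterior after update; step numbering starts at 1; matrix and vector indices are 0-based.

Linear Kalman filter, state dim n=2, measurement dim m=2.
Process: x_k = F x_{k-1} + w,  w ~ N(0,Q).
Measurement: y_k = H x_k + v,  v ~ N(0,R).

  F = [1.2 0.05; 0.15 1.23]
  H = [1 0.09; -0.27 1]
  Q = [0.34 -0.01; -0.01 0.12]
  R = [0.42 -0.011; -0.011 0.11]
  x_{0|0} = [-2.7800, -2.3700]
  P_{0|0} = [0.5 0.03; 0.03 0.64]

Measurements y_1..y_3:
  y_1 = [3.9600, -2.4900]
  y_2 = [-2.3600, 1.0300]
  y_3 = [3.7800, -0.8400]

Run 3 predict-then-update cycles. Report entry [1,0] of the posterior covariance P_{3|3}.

P_post[1,0] = 0.0532

step 1: x^-=[-3.4545, -3.3321]  P^-=[1.0652 0.1639; 0.1639 1.1106]  S=[1.5237 -0.0388; -0.0388 1.2097]  K=[0.7067 -0.0796; 0.1957 0.8877]  nu=[7.7144, -0.0906]  x^+=[2.0048, -1.9026]  P^+=[0.2921 0.0623; 0.0623 0.1123]
step 2: x^-=[2.3107, -2.0395]  P^-=[0.7684 0.1420; 0.1420 0.3195]  S=[1.2165 -0.0512; -0.0512 0.4089]  K=[0.6387 -0.0802; 0.1702 0.7090]  nu=[-4.4871, 3.6933]  x^+=[-0.8518, -0.1844]  P^+=[0.2642 0.0555; 0.0555 0.0911]
step 3: x^-=[-1.0314, -0.3546]  P^-=[0.7273 0.1254; 0.1254 0.2842]  S=[1.1722 -0.0594; -0.0594 0.3795]  K=[0.6256 -0.0890; 0.1636 0.6853]  nu=[4.8433, -0.7639]  x^+=[2.0665, -0.0859]  P^+=[0.2589 0.0532; 0.0532 0.0880]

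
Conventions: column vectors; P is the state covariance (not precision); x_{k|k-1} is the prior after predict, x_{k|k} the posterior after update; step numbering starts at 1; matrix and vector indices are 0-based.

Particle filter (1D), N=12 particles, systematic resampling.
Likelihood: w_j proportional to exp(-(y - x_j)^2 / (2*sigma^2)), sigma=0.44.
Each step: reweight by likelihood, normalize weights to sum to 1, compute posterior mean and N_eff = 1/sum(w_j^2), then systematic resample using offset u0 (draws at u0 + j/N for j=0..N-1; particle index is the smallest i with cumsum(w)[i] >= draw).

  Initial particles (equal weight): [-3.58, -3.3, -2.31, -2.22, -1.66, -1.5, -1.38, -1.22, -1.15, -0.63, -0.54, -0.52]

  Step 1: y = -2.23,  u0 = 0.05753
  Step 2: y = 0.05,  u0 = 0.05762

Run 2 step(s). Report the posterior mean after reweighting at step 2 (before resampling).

post_mean = -1.2757

step 1: w=[0.0030, 0.0173, 0.3271, 0.3325, 0.1437, 0.0840, 0.0515, 0.0239, 0.0164, 0.0004, 0.0002, 0.0002]  mean=-2.0453  Neff=4.0160  idx=[2, 2, 2, 2, 3, 3, 3, 3, 4, 4, 5, 7]
step 2: w=[0.0000, 0.0000, 0.0000, 0.0000, 0.0001, 0.0001, 0.0001, 0.0001, 0.0282, 0.0282, 0.1086, 0.8345]  mean=-1.2757  Neff=1.4090  idx=[10, 10, 11, 11, 11, 11, 11, 11, 11, 11, 11, 11]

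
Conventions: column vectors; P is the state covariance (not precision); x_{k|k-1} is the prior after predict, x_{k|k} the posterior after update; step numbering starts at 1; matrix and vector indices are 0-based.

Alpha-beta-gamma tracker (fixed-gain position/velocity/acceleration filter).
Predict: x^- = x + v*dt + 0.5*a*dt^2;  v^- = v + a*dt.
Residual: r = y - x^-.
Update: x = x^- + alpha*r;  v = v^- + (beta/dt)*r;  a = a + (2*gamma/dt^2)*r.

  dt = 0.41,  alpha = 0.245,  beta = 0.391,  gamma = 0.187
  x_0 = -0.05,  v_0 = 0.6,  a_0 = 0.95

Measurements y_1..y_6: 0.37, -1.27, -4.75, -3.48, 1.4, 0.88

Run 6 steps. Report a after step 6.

a_post = 33.1495

step 1: x_pred=0.2758  r=0.0942  x^+=0.2989  v^+=1.0793  a^+=1.1595
step 2: x_pred=0.8389  r=-2.1089  x^+=0.3222  v^+=-0.4565  a^+=-3.5325
step 3: x_pred=-0.1619  r=-4.5881  x^+=-1.2860  v^+=-6.2803  a^+=-13.7405
step 4: x_pred=-5.0158  r=1.5358  x^+=-4.6395  v^+=-10.4493  a^+=-10.3236
step 5: x_pred=-9.7914  r=11.1914  x^+=-7.0495  v^+=-4.0092  a^+=14.5758
step 6: x_pred=-7.4682  r=8.3482  x^+=-5.4229  v^+=9.9282  a^+=33.1495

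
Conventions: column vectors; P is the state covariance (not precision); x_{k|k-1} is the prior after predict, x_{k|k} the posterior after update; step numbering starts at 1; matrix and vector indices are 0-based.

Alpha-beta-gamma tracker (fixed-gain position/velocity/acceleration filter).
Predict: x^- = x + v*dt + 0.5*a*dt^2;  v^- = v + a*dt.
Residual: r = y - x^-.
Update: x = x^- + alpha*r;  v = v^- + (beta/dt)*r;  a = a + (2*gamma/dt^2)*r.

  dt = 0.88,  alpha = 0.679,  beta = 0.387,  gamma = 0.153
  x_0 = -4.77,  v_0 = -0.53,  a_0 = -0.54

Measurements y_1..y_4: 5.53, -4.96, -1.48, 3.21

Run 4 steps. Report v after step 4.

v_post = 1.0094

step 1: x_pred=-5.4455  r=10.9755  x^+=2.0069  v^+=3.8215  a^+=3.7969
step 2: x_pred=6.8400  r=-11.8000  x^+=-1.1722  v^+=1.9735  a^+=-0.8658
step 3: x_pred=0.2292  r=-1.7092  x^+=-0.9313  v^+=0.4599  a^+=-1.5412
step 4: x_pred=-1.1233  r=4.3333  x^+=1.8190  v^+=1.0094  a^+=0.1711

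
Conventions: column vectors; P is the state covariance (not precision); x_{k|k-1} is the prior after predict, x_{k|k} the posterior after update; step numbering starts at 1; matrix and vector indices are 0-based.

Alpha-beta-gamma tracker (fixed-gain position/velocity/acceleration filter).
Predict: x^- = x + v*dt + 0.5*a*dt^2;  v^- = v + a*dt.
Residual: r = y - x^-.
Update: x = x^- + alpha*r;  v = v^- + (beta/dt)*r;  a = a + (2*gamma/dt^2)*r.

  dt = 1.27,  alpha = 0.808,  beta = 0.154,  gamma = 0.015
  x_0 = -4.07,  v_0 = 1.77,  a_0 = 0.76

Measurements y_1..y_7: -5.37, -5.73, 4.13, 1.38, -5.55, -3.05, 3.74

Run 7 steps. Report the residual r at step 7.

step 1: x_pred=-1.2092  r=-4.1608  x^+=-4.5711  v^+=2.2307  a^+=0.6826
step 2: x_pred=-1.1877  r=-4.5423  x^+=-4.8579  v^+=2.5468  a^+=0.5981
step 3: x_pred=-1.1411  r=5.2711  x^+=3.1179  v^+=3.9456  a^+=0.6962
step 4: x_pred=8.6902  r=-7.3102  x^+=2.7836  v^+=3.9433  a^+=0.5602
step 5: x_pred=8.2433  r=-13.7933  x^+=-2.9017  v^+=2.9821  a^+=0.3036
step 6: x_pred=1.1305  r=-4.1805  x^+=-2.2473  v^+=2.8608  a^+=0.2259
step 7: x_pred=1.5681  r=2.1719  x^+=3.3230  v^+=3.4111  a^+=0.2663

resid = 2.1719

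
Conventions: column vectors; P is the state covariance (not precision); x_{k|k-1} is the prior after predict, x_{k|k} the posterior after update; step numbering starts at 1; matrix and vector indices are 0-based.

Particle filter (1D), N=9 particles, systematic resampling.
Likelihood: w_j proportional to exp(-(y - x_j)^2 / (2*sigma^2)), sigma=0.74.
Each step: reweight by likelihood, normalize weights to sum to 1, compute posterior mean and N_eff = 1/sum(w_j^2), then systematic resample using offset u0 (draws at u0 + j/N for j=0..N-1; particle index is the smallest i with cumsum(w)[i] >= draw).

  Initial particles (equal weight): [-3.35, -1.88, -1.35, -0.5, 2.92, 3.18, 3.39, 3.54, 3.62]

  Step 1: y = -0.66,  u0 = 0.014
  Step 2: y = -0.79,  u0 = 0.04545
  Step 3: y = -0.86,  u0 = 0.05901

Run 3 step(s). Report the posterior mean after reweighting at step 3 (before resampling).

post_mean = -0.8567

step 1: w=[0.0007, 0.1365, 0.3439, 0.5189, 0.0000, 0.0000, 0.0000, 0.0000, 0.0000]  mean=-0.9827  Neff=2.4621  idx=[1, 1, 2, 2, 2, 3, 3, 3, 3]
step 2: w=[0.0509, 0.0509, 0.1132, 0.1132, 0.1132, 0.1396, 0.1396, 0.1396, 0.1396]  mean=-0.9293  Neff=8.2228  idx=[0, 2, 3, 4, 5, 6, 6, 7, 8]
step 3: w=[0.0534, 0.1110, 0.1110, 0.1110, 0.1227, 0.1227, 0.1227, 0.1227, 0.1227]  mean=-0.8567  Neff=8.6870  idx=[1, 2, 3, 4, 4, 5, 6, 7, 8]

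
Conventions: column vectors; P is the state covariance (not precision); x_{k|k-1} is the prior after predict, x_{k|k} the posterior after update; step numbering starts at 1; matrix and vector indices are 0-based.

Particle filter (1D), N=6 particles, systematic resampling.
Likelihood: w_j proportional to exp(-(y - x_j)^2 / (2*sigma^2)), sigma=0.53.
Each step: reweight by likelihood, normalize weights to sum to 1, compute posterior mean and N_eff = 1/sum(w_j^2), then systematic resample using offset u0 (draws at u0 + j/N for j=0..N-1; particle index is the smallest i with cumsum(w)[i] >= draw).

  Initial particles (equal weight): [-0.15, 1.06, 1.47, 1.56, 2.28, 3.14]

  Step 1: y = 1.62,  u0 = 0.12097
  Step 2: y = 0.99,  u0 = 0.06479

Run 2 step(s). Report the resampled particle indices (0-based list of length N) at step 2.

step 1: w=[0.0013, 0.1903, 0.3195, 0.3304, 0.1531, 0.0054]  mean=1.5528  Neff=3.6911  idx=[1, 2, 2, 3, 3, 4]
step 2: w=[0.2839, 0.1900, 0.1900, 0.1606, 0.1606, 0.0148]  mean=1.3945  Neff=4.8868  idx=[0, 0, 1, 2, 3, 4]

resampled_idx = [0, 0, 1, 2, 3, 4]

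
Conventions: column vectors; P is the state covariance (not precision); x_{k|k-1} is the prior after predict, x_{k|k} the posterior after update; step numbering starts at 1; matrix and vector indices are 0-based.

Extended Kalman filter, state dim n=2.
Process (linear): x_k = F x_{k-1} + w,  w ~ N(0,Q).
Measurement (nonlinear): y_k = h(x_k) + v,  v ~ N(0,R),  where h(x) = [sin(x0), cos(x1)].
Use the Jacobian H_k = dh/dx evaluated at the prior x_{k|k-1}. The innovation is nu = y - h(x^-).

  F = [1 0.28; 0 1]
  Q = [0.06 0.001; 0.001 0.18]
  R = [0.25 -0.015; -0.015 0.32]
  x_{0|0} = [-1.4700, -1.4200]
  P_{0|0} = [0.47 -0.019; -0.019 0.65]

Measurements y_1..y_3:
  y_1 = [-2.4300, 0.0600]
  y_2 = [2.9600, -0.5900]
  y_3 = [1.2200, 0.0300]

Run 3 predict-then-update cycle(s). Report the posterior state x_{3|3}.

x_post = [-0.7824, -1.4895]

step 1: x^-=[-1.8676, -1.4200]  P^-=[0.5703 0.1640; 0.1640 0.8300]  H_jac=[-0.2925 0.0000; 0.0000 0.9887]  S=[0.2988 -0.0624; -0.0624 1.1313]  K=[-0.5345 0.1138; -0.0091 0.7249]  nu=[-1.4737, -0.0902]  x^+=[-1.0902, -1.4720]  P^+=[0.4627 0.0450; 0.0450 0.2348]
step 2: x^-=[-1.5024, -1.4720]  P^-=[0.5663 0.1117; 0.1117 0.4148]  H_jac=[0.0684 0.0000; 0.0000 0.9951]  S=[0.2526 -0.0074; -0.0074 0.7307]  K=[0.1578 0.1537; 0.0468 0.5653]  nu=[3.9577, -0.6886]  x^+=[-0.9837, -1.6761]  P^+=[0.5431 0.0470; 0.0470 0.1811]
step 3: x^-=[-1.4530, -1.6761]  P^-=[0.6436 0.0987; 0.0987 0.3611]  H_jac=[0.1175 0.0000; 0.0000 0.9945]  S=[0.2589 -0.0035; -0.0035 0.6771]  K=[0.2941 0.1465; 0.0519 0.5306]  nu=[2.2131, 0.1351]  x^+=[-0.7824, -1.4895]  P^+=[0.6070 0.0427; 0.0427 0.1700]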